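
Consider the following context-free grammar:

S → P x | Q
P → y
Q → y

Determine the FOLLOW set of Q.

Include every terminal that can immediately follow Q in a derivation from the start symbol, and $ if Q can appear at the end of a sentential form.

We compute FOLLOW(Q) using the standard algorithm.
FOLLOW(S) starts with {$}.
FIRST(P) = {y}
FIRST(Q) = {y}
FIRST(S) = {y}
FOLLOW(P) = {x}
FOLLOW(Q) = {$}
FOLLOW(S) = {$}
Therefore, FOLLOW(Q) = {$}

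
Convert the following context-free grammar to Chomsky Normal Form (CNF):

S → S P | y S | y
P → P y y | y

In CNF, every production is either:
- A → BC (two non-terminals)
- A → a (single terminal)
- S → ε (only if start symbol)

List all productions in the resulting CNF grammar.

TY → y; S → y; P → y; S → S P; S → TY S; P → P X0; X0 → TY TY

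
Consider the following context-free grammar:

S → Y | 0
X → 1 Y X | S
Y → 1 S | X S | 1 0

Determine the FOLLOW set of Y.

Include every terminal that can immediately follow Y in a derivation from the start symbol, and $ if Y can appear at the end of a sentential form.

We compute FOLLOW(Y) using the standard algorithm.
FOLLOW(S) starts with {$}.
FIRST(S) = {0, 1}
FIRST(X) = {0, 1}
FIRST(Y) = {0, 1}
FOLLOW(S) = {$, 0, 1}
FOLLOW(X) = {0, 1}
FOLLOW(Y) = {$, 0, 1}
Therefore, FOLLOW(Y) = {$, 0, 1}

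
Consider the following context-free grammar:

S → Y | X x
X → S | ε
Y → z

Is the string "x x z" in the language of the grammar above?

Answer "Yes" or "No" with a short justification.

No - no valid derivation exists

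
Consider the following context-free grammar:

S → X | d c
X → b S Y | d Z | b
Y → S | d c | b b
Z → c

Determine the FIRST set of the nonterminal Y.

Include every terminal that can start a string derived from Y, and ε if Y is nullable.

We compute FIRST(Y) using the standard algorithm.
FIRST(S) = {b, d}
FIRST(X) = {b, d}
FIRST(Y) = {b, d}
FIRST(Z) = {c}
Therefore, FIRST(Y) = {b, d}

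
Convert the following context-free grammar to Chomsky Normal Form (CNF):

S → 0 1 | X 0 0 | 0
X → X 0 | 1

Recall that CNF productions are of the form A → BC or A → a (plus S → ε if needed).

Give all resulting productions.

T0 → 0; T1 → 1; S → 0; X → 1; S → T0 T1; S → X X0; X0 → T0 T0; X → X T0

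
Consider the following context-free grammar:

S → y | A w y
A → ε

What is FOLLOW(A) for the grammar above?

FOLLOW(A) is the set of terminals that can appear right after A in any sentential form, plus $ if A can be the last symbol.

We compute FOLLOW(A) using the standard algorithm.
FOLLOW(S) starts with {$}.
FIRST(A) = {ε}
FIRST(S) = {w, y}
FOLLOW(A) = {w}
FOLLOW(S) = {$}
Therefore, FOLLOW(A) = {w}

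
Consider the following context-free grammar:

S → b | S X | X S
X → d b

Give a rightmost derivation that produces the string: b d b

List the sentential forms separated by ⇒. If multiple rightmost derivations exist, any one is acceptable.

S ⇒ S X ⇒ S d b ⇒ b d b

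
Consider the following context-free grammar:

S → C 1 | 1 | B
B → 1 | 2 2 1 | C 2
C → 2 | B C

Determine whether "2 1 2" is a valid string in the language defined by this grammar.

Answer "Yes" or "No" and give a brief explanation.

No - no valid derivation exists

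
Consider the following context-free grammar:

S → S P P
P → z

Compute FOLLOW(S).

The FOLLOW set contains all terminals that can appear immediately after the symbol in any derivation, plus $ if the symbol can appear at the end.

We compute FOLLOW(S) using the standard algorithm.
FOLLOW(S) starts with {$}.
FIRST(P) = {z}
FIRST(S) = {}
FOLLOW(P) = {$, z}
FOLLOW(S) = {$, z}
Therefore, FOLLOW(S) = {$, z}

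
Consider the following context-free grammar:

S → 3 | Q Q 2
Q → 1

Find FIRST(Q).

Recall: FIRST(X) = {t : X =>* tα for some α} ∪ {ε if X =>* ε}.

We compute FIRST(Q) using the standard algorithm.
FIRST(Q) = {1}
FIRST(S) = {1, 3}
Therefore, FIRST(Q) = {1}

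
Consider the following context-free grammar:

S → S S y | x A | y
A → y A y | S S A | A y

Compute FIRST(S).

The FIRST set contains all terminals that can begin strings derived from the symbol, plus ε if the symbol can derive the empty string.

We compute FIRST(S) using the standard algorithm.
FIRST(A) = {x, y}
FIRST(S) = {x, y}
Therefore, FIRST(S) = {x, y}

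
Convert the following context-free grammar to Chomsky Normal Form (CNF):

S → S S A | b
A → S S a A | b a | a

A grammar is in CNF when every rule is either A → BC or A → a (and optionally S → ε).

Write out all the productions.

S → b; TA → a; TB → b; A → a; S → S X0; X0 → S A; A → S X1; X1 → S X2; X2 → TA A; A → TB TA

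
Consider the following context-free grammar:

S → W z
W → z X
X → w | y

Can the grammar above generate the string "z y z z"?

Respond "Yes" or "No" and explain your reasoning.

No - no valid derivation exists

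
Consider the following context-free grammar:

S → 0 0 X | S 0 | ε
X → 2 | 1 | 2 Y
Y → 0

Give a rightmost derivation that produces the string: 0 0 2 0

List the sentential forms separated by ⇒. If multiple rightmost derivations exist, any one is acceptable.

S ⇒ 0 0 X ⇒ 0 0 2 Y ⇒ 0 0 2 0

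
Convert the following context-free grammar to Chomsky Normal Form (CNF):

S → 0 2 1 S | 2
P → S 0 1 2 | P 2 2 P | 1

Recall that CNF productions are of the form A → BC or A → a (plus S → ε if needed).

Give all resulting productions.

T0 → 0; T2 → 2; T1 → 1; S → 2; P → 1; S → T0 X0; X0 → T2 X1; X1 → T1 S; P → S X2; X2 → T0 X3; X3 → T1 T2; P → P X4; X4 → T2 X5; X5 → T2 P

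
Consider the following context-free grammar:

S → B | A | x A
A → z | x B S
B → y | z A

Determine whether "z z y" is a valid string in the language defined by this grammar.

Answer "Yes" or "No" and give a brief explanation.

No - no valid derivation exists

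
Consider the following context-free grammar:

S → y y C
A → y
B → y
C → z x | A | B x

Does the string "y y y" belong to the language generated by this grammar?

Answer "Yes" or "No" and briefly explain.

Yes - a valid derivation exists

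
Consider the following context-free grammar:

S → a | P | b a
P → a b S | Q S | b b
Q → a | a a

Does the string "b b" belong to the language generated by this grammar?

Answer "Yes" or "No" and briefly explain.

Yes - a valid derivation exists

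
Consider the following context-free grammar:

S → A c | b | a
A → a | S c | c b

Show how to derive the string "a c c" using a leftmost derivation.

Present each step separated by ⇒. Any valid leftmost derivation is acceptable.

S ⇒ A c ⇒ S c c ⇒ a c c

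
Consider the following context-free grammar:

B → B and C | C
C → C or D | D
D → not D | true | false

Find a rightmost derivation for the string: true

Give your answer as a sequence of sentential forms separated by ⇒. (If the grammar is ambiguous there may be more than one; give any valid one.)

B ⇒ C ⇒ D ⇒ true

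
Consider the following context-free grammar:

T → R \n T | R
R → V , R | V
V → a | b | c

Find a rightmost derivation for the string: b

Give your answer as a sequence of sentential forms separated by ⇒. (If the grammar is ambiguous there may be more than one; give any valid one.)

T ⇒ R ⇒ V ⇒ b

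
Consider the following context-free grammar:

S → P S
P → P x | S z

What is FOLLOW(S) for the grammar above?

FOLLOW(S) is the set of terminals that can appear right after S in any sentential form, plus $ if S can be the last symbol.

We compute FOLLOW(S) using the standard algorithm.
FOLLOW(S) starts with {$}.
FIRST(P) = {}
FIRST(S) = {}
FOLLOW(P) = {x}
FOLLOW(S) = {$, z}
Therefore, FOLLOW(S) = {$, z}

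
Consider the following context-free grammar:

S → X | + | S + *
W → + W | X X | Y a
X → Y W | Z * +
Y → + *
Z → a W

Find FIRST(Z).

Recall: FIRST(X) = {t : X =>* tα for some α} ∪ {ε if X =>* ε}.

We compute FIRST(Z) using the standard algorithm.
FIRST(S) = {+, a}
FIRST(W) = {+, a}
FIRST(X) = {+, a}
FIRST(Y) = {+}
FIRST(Z) = {a}
Therefore, FIRST(Z) = {a}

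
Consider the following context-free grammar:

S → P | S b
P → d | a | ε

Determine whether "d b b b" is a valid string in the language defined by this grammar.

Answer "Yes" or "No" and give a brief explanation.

Yes - a valid derivation exists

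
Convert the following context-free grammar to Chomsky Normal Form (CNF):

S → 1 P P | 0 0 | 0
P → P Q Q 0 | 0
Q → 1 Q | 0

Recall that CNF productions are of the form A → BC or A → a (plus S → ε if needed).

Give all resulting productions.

T1 → 1; T0 → 0; S → 0; P → 0; Q → 0; S → T1 X0; X0 → P P; S → T0 T0; P → P X1; X1 → Q X2; X2 → Q T0; Q → T1 Q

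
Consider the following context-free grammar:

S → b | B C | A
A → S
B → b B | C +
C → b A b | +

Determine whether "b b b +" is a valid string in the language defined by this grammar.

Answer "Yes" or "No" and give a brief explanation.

No - no valid derivation exists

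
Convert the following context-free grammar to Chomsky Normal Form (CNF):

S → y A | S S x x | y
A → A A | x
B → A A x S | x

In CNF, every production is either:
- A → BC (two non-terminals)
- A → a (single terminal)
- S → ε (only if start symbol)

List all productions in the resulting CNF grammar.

TY → y; TX → x; S → y; A → x; B → x; S → TY A; S → S X0; X0 → S X1; X1 → TX TX; A → A A; B → A X2; X2 → A X3; X3 → TX S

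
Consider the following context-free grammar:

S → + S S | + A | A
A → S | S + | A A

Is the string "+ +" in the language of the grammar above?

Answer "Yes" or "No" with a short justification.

No - no valid derivation exists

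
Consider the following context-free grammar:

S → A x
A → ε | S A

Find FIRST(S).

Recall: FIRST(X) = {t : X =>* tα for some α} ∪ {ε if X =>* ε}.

We compute FIRST(S) using the standard algorithm.
FIRST(A) = {x, ε}
FIRST(S) = {x}
Therefore, FIRST(S) = {x}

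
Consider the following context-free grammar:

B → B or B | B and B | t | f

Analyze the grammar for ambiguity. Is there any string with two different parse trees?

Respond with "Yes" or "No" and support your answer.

Yes - the string 't or t and f and f and t' has two distinct parse trees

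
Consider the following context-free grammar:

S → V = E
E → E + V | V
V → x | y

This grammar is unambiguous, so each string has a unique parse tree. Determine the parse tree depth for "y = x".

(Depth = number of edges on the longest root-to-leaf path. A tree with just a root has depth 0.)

3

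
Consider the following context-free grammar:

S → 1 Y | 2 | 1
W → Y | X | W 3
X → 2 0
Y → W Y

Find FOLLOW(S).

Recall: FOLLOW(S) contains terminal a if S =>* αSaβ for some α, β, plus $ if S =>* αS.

We compute FOLLOW(S) using the standard algorithm.
FOLLOW(S) starts with {$}.
FIRST(S) = {1, 2}
FIRST(W) = {2}
FIRST(X) = {2}
FIRST(Y) = {2}
FOLLOW(S) = {$}
FOLLOW(W) = {2, 3}
FOLLOW(X) = {2, 3}
FOLLOW(Y) = {$, 2, 3}
Therefore, FOLLOW(S) = {$}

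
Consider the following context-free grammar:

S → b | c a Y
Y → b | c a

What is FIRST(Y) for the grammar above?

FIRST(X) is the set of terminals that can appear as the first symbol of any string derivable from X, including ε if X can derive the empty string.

We compute FIRST(Y) using the standard algorithm.
FIRST(S) = {b, c}
FIRST(Y) = {b, c}
Therefore, FIRST(Y) = {b, c}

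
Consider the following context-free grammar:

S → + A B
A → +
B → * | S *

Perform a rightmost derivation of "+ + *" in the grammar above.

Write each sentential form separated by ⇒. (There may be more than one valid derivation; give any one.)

S ⇒ + A B ⇒ + A * ⇒ + + *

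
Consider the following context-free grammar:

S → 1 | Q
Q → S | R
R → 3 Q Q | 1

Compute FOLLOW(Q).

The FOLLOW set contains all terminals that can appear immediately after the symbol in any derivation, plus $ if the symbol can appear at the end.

We compute FOLLOW(Q) using the standard algorithm.
FOLLOW(S) starts with {$}.
FIRST(Q) = {1, 3}
FIRST(R) = {1, 3}
FIRST(S) = {1, 3}
FOLLOW(Q) = {$, 1, 3}
FOLLOW(R) = {$, 1, 3}
FOLLOW(S) = {$, 1, 3}
Therefore, FOLLOW(Q) = {$, 1, 3}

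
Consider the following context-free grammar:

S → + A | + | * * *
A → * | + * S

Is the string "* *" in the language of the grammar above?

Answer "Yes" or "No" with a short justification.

No - no valid derivation exists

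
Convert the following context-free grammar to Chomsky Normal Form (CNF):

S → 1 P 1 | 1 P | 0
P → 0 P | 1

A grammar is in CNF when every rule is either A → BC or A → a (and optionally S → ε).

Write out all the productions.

T1 → 1; S → 0; T0 → 0; P → 1; S → T1 X0; X0 → P T1; S → T1 P; P → T0 P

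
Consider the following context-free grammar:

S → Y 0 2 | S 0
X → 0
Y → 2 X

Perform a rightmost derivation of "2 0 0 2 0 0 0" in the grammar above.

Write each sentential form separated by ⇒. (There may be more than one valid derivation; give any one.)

S ⇒ S 0 ⇒ S 0 0 ⇒ S 0 0 0 ⇒ Y 0 2 0 0 0 ⇒ 2 X 0 2 0 0 0 ⇒ 2 0 0 2 0 0 0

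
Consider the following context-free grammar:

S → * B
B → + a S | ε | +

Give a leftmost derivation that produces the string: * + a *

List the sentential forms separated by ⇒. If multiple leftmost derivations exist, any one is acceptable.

S ⇒ * B ⇒ * + a S ⇒ * + a * B ⇒ * + a *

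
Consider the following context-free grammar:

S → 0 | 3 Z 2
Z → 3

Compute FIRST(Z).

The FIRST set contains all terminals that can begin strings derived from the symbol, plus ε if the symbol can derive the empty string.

We compute FIRST(Z) using the standard algorithm.
FIRST(S) = {0, 3}
FIRST(Z) = {3}
Therefore, FIRST(Z) = {3}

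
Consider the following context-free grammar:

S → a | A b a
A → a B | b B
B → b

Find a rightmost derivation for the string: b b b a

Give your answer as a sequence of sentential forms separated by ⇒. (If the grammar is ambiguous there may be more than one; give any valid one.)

S ⇒ A b a ⇒ b B b a ⇒ b b b a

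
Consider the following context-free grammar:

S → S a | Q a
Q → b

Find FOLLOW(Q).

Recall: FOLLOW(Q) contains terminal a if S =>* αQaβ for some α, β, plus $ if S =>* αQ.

We compute FOLLOW(Q) using the standard algorithm.
FOLLOW(S) starts with {$}.
FIRST(Q) = {b}
FIRST(S) = {b}
FOLLOW(Q) = {a}
FOLLOW(S) = {$, a}
Therefore, FOLLOW(Q) = {a}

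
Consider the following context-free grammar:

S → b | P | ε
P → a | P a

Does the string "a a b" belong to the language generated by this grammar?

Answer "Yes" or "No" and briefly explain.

No - no valid derivation exists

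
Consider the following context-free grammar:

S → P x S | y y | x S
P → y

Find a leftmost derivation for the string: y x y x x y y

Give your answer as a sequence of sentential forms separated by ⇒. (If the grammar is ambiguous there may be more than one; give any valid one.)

S ⇒ P x S ⇒ y x S ⇒ y x P x S ⇒ y x y x S ⇒ y x y x x S ⇒ y x y x x y y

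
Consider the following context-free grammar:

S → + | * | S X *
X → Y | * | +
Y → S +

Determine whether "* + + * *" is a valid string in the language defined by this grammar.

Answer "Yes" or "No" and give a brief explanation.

No - no valid derivation exists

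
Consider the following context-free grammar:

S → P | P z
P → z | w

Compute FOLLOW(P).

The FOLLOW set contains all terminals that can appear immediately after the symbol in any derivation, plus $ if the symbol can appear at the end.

We compute FOLLOW(P) using the standard algorithm.
FOLLOW(S) starts with {$}.
FIRST(P) = {w, z}
FIRST(S) = {w, z}
FOLLOW(P) = {$, z}
FOLLOW(S) = {$}
Therefore, FOLLOW(P) = {$, z}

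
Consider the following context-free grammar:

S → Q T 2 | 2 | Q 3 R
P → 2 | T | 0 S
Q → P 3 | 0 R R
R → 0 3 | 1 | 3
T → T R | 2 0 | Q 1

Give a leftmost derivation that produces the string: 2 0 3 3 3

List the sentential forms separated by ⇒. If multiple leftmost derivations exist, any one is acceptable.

S ⇒ Q 3 R ⇒ P 3 3 R ⇒ T 3 3 R ⇒ 2 0 3 3 R ⇒ 2 0 3 3 3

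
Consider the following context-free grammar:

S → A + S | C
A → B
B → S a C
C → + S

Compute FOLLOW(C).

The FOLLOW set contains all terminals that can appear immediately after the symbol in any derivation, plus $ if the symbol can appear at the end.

We compute FOLLOW(C) using the standard algorithm.
FOLLOW(S) starts with {$}.
FIRST(A) = {+}
FIRST(B) = {+}
FIRST(C) = {+}
FIRST(S) = {+}
FOLLOW(A) = {+}
FOLLOW(B) = {+}
FOLLOW(C) = {$, +, a}
FOLLOW(S) = {$, +, a}
Therefore, FOLLOW(C) = {$, +, a}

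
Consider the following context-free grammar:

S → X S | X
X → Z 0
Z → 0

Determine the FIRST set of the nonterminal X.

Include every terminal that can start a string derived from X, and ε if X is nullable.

We compute FIRST(X) using the standard algorithm.
FIRST(S) = {0}
FIRST(X) = {0}
FIRST(Z) = {0}
Therefore, FIRST(X) = {0}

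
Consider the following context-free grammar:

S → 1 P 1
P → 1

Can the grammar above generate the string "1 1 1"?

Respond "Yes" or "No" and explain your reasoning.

Yes - a valid derivation exists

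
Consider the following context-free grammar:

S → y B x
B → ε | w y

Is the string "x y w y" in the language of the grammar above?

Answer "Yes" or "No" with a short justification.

No - no valid derivation exists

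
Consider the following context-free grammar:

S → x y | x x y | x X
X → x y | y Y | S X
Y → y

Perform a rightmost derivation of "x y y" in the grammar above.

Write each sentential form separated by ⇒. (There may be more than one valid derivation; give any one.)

S ⇒ x X ⇒ x y Y ⇒ x y y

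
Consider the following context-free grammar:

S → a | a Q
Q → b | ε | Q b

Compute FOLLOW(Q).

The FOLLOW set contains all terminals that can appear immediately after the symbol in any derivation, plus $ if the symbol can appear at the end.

We compute FOLLOW(Q) using the standard algorithm.
FOLLOW(S) starts with {$}.
FIRST(Q) = {b, ε}
FIRST(S) = {a}
FOLLOW(Q) = {$, b}
FOLLOW(S) = {$}
Therefore, FOLLOW(Q) = {$, b}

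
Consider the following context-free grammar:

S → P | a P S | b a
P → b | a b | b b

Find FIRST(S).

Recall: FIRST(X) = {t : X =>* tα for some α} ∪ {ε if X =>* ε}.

We compute FIRST(S) using the standard algorithm.
FIRST(P) = {a, b}
FIRST(S) = {a, b}
Therefore, FIRST(S) = {a, b}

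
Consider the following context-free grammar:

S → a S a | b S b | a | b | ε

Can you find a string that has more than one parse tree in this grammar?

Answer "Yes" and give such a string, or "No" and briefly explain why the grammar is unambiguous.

No - the grammar is unambiguous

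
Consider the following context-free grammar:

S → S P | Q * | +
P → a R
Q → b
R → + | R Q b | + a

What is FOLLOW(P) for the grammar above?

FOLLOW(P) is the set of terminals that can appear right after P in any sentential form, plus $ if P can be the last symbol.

We compute FOLLOW(P) using the standard algorithm.
FOLLOW(S) starts with {$}.
FIRST(P) = {a}
FIRST(Q) = {b}
FIRST(R) = {+}
FIRST(S) = {+, b}
FOLLOW(P) = {$, a}
FOLLOW(Q) = {*, b}
FOLLOW(R) = {$, a, b}
FOLLOW(S) = {$, a}
Therefore, FOLLOW(P) = {$, a}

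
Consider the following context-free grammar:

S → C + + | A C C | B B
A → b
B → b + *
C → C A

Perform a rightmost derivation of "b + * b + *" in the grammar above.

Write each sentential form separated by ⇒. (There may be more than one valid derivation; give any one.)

S ⇒ B B ⇒ B b + * ⇒ b + * b + *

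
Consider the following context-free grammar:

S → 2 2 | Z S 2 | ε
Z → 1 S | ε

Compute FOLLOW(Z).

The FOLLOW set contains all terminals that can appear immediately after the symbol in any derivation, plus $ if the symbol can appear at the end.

We compute FOLLOW(Z) using the standard algorithm.
FOLLOW(S) starts with {$}.
FIRST(S) = {1, 2, ε}
FIRST(Z) = {1, ε}
FOLLOW(S) = {$, 1, 2}
FOLLOW(Z) = {1, 2}
Therefore, FOLLOW(Z) = {1, 2}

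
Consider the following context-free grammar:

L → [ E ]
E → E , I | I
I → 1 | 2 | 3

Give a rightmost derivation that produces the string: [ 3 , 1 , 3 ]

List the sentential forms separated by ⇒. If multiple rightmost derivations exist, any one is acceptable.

L ⇒ [ E ] ⇒ [ E , I ] ⇒ [ E , 3 ] ⇒ [ E , I , 3 ] ⇒ [ E , 1 , 3 ] ⇒ [ I , 1 , 3 ] ⇒ [ 3 , 1 , 3 ]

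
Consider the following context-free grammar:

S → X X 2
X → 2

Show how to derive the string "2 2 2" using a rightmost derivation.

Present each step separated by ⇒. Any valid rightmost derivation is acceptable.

S ⇒ X X 2 ⇒ X 2 2 ⇒ 2 2 2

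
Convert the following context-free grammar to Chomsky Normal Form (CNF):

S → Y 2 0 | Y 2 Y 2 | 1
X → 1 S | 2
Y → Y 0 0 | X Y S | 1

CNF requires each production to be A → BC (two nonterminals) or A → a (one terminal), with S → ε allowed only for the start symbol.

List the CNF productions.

T2 → 2; T0 → 0; S → 1; T1 → 1; X → 2; Y → 1; S → Y X0; X0 → T2 T0; S → Y X1; X1 → T2 X2; X2 → Y T2; X → T1 S; Y → Y X3; X3 → T0 T0; Y → X X4; X4 → Y S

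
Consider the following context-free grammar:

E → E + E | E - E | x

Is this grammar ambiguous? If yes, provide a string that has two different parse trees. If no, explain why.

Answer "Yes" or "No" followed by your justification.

Yes - the string 'x + x - x + x' has two distinct leftmost derivations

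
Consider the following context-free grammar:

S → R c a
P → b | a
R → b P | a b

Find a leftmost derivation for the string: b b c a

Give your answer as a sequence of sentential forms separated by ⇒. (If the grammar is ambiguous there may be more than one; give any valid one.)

S ⇒ R c a ⇒ b P c a ⇒ b b c a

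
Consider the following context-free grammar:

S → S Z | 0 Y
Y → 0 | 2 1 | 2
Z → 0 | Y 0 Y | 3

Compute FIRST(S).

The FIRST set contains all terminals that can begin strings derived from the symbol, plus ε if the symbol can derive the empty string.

We compute FIRST(S) using the standard algorithm.
FIRST(S) = {0}
FIRST(Y) = {0, 2}
FIRST(Z) = {0, 2, 3}
Therefore, FIRST(S) = {0}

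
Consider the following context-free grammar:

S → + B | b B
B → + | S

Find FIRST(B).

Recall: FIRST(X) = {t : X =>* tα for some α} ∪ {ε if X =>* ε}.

We compute FIRST(B) using the standard algorithm.
FIRST(B) = {+, b}
FIRST(S) = {+, b}
Therefore, FIRST(B) = {+, b}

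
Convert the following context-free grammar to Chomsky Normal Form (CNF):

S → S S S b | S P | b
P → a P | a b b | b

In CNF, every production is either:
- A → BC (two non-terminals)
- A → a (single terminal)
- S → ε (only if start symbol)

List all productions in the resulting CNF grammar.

TB → b; S → b; TA → a; P → b; S → S X0; X0 → S X1; X1 → S TB; S → S P; P → TA P; P → TA X2; X2 → TB TB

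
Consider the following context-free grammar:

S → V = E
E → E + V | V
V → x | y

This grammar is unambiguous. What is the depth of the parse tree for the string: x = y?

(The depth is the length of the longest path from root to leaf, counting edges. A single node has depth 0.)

3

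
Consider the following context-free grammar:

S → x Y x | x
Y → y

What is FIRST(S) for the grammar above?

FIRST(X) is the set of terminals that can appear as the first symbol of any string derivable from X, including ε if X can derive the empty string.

We compute FIRST(S) using the standard algorithm.
FIRST(S) = {x}
FIRST(Y) = {y}
Therefore, FIRST(S) = {x}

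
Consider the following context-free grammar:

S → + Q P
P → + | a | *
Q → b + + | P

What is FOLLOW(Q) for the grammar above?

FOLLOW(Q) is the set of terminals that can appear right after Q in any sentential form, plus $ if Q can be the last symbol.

We compute FOLLOW(Q) using the standard algorithm.
FOLLOW(S) starts with {$}.
FIRST(P) = {*, +, a}
FIRST(Q) = {*, +, a, b}
FIRST(S) = {+}
FOLLOW(P) = {$, *, +, a}
FOLLOW(Q) = {*, +, a}
FOLLOW(S) = {$}
Therefore, FOLLOW(Q) = {*, +, a}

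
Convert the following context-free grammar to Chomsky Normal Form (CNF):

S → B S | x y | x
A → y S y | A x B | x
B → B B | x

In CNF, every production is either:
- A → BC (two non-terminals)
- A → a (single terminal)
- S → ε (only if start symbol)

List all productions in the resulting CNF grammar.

TX → x; TY → y; S → x; A → x; B → x; S → B S; S → TX TY; A → TY X0; X0 → S TY; A → A X1; X1 → TX B; B → B B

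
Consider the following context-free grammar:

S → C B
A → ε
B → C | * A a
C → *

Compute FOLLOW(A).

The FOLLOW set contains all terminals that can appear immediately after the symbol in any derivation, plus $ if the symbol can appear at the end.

We compute FOLLOW(A) using the standard algorithm.
FOLLOW(S) starts with {$}.
FIRST(A) = {ε}
FIRST(B) = {*}
FIRST(C) = {*}
FIRST(S) = {*}
FOLLOW(A) = {a}
FOLLOW(B) = {$}
FOLLOW(C) = {$, *}
FOLLOW(S) = {$}
Therefore, FOLLOW(A) = {a}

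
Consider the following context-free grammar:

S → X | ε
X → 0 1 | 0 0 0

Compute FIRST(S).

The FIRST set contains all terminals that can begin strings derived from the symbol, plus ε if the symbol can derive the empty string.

We compute FIRST(S) using the standard algorithm.
FIRST(S) = {0, ε}
FIRST(X) = {0}
Therefore, FIRST(S) = {0, ε}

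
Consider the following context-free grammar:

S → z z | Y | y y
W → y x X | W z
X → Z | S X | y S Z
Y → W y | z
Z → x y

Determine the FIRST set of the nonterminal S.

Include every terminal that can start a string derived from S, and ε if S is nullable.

We compute FIRST(S) using the standard algorithm.
FIRST(S) = {y, z}
FIRST(W) = {y}
FIRST(X) = {x, y, z}
FIRST(Y) = {y, z}
FIRST(Z) = {x}
Therefore, FIRST(S) = {y, z}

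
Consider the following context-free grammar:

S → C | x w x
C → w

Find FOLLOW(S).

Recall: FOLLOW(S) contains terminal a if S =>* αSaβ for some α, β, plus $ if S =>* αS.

We compute FOLLOW(S) using the standard algorithm.
FOLLOW(S) starts with {$}.
FIRST(C) = {w}
FIRST(S) = {w, x}
FOLLOW(C) = {$}
FOLLOW(S) = {$}
Therefore, FOLLOW(S) = {$}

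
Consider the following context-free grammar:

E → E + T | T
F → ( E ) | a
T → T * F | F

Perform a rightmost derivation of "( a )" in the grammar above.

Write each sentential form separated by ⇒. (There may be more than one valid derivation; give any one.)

E ⇒ T ⇒ F ⇒ ( E ) ⇒ ( T ) ⇒ ( F ) ⇒ ( a )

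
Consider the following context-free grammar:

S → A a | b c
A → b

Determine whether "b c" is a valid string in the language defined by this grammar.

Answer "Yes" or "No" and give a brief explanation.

Yes - a valid derivation exists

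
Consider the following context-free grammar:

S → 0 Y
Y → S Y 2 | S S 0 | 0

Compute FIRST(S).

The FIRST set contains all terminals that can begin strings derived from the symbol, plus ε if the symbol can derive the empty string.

We compute FIRST(S) using the standard algorithm.
FIRST(S) = {0}
FIRST(Y) = {0}
Therefore, FIRST(S) = {0}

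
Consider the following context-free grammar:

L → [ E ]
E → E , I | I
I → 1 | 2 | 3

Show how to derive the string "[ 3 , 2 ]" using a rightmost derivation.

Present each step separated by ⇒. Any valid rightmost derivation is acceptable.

L ⇒ [ E ] ⇒ [ E , I ] ⇒ [ E , 2 ] ⇒ [ I , 2 ] ⇒ [ 3 , 2 ]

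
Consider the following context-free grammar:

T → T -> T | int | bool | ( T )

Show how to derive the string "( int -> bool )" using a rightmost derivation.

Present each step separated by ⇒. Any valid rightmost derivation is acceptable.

T ⇒ ( T ) ⇒ ( T -> T ) ⇒ ( T -> bool ) ⇒ ( int -> bool )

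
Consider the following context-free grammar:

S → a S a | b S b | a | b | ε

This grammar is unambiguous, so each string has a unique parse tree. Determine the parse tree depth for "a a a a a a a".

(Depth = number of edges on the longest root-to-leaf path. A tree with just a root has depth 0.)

4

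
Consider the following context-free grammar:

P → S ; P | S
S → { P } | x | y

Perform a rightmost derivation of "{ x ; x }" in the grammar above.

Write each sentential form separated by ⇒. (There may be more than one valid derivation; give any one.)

P ⇒ S ⇒ { P } ⇒ { S ; P } ⇒ { S ; S } ⇒ { S ; x } ⇒ { x ; x }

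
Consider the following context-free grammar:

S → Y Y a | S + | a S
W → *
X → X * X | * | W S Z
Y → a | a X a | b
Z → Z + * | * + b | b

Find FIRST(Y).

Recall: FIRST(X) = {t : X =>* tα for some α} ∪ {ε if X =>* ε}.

We compute FIRST(Y) using the standard algorithm.
FIRST(S) = {a, b}
FIRST(W) = {*}
FIRST(X) = {*}
FIRST(Y) = {a, b}
FIRST(Z) = {*, b}
Therefore, FIRST(Y) = {a, b}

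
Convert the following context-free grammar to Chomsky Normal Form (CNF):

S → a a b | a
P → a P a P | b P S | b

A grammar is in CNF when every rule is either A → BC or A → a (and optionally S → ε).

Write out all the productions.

TA → a; TB → b; S → a; P → b; S → TA X0; X0 → TA TB; P → TA X1; X1 → P X2; X2 → TA P; P → TB X3; X3 → P S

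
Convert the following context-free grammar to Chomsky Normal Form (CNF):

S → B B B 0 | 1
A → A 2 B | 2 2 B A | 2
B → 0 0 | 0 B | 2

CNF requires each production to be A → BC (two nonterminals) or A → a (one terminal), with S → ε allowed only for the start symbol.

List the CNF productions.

T0 → 0; S → 1; T2 → 2; A → 2; B → 2; S → B X0; X0 → B X1; X1 → B T0; A → A X2; X2 → T2 B; A → T2 X3; X3 → T2 X4; X4 → B A; B → T0 T0; B → T0 B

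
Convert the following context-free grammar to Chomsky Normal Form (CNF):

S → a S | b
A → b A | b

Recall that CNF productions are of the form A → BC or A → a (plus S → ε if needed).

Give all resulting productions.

TA → a; S → b; TB → b; A → b; S → TA S; A → TB A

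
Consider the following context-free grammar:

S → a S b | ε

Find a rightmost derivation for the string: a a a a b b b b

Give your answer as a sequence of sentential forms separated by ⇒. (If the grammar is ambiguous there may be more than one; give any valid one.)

S ⇒ a S b ⇒ a a S b b ⇒ a a a S b b b ⇒ a a a a S b b b b ⇒ a a a a b b b b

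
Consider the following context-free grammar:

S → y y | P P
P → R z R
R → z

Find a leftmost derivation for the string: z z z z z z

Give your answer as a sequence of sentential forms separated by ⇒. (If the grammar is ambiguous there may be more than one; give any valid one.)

S ⇒ P P ⇒ R z R P ⇒ z z R P ⇒ z z z P ⇒ z z z R z R ⇒ z z z z z R ⇒ z z z z z z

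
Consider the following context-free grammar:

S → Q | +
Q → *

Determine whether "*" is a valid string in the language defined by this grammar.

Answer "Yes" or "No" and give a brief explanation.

Yes - a valid derivation exists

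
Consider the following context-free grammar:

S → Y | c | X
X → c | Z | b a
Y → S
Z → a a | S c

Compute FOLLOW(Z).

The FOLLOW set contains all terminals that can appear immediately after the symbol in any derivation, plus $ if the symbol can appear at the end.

We compute FOLLOW(Z) using the standard algorithm.
FOLLOW(S) starts with {$}.
FIRST(S) = {a, b, c}
FIRST(X) = {a, b, c}
FIRST(Y) = {a, b, c}
FIRST(Z) = {a, b, c}
FOLLOW(S) = {$, c}
FOLLOW(X) = {$, c}
FOLLOW(Y) = {$, c}
FOLLOW(Z) = {$, c}
Therefore, FOLLOW(Z) = {$, c}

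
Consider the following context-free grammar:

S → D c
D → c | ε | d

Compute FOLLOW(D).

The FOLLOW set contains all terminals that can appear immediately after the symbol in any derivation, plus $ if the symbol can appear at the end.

We compute FOLLOW(D) using the standard algorithm.
FOLLOW(S) starts with {$}.
FIRST(D) = {c, d, ε}
FIRST(S) = {c, d}
FOLLOW(D) = {c}
FOLLOW(S) = {$}
Therefore, FOLLOW(D) = {c}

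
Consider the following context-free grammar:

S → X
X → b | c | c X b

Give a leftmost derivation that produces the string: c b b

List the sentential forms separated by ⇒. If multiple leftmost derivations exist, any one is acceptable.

S ⇒ X ⇒ c X b ⇒ c b b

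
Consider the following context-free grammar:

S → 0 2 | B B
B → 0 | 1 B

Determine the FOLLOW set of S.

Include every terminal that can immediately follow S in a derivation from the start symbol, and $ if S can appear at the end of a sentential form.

We compute FOLLOW(S) using the standard algorithm.
FOLLOW(S) starts with {$}.
FIRST(B) = {0, 1}
FIRST(S) = {0, 1}
FOLLOW(B) = {$, 0, 1}
FOLLOW(S) = {$}
Therefore, FOLLOW(S) = {$}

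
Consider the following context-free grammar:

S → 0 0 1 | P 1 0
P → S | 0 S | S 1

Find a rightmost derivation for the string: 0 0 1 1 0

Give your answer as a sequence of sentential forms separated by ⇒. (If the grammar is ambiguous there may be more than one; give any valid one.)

S ⇒ P 1 0 ⇒ S 1 0 ⇒ 0 0 1 1 0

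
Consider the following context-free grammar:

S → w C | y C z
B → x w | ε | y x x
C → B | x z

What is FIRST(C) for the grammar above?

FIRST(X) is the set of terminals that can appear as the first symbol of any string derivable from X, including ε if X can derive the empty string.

We compute FIRST(C) using the standard algorithm.
FIRST(B) = {x, y, ε}
FIRST(C) = {x, y, ε}
FIRST(S) = {w, y}
Therefore, FIRST(C) = {x, y, ε}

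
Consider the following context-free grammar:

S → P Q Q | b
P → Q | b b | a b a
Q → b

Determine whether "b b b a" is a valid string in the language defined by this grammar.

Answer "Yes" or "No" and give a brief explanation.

No - no valid derivation exists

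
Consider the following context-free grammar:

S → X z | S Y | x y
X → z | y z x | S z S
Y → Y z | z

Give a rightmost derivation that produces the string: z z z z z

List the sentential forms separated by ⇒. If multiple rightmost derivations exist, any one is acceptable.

S ⇒ S Y ⇒ S Y z ⇒ S Y z z ⇒ S z z z ⇒ X z z z z ⇒ z z z z z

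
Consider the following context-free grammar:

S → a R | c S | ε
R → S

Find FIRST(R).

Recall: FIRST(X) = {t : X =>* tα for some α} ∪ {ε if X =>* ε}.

We compute FIRST(R) using the standard algorithm.
FIRST(R) = {a, c, ε}
FIRST(S) = {a, c, ε}
Therefore, FIRST(R) = {a, c, ε}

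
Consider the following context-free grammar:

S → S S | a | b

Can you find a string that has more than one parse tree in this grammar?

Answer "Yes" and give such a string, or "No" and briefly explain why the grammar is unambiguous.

Yes - the string 'a a a b b' has two distinct parse trees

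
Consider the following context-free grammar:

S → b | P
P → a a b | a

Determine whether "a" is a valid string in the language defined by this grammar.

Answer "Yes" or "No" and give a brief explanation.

Yes - a valid derivation exists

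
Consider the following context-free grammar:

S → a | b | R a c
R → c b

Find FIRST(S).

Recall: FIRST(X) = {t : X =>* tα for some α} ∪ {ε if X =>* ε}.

We compute FIRST(S) using the standard algorithm.
FIRST(R) = {c}
FIRST(S) = {a, b, c}
Therefore, FIRST(S) = {a, b, c}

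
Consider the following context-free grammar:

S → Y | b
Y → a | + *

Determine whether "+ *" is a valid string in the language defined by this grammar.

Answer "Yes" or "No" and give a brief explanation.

Yes - a valid derivation exists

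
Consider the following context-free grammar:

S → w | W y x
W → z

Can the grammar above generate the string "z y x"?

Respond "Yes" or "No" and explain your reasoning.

Yes - a valid derivation exists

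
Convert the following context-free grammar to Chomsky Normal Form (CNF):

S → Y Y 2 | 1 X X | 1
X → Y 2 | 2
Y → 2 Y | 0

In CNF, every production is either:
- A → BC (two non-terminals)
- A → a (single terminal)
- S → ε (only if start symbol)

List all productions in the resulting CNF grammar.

T2 → 2; T1 → 1; S → 1; X → 2; Y → 0; S → Y X0; X0 → Y T2; S → T1 X1; X1 → X X; X → Y T2; Y → T2 Y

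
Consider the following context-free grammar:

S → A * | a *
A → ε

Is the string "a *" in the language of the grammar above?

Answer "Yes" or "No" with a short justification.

Yes - a valid derivation exists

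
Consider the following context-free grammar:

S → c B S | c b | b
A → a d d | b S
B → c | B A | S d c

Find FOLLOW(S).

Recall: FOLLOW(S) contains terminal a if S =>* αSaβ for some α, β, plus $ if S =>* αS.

We compute FOLLOW(S) using the standard algorithm.
FOLLOW(S) starts with {$}.
FIRST(A) = {a, b}
FIRST(B) = {b, c}
FIRST(S) = {b, c}
FOLLOW(A) = {a, b, c}
FOLLOW(B) = {a, b, c}
FOLLOW(S) = {$, a, b, c, d}
Therefore, FOLLOW(S) = {$, a, b, c, d}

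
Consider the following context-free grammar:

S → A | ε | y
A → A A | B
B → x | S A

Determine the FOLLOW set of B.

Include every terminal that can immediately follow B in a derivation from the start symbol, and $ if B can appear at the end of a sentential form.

We compute FOLLOW(B) using the standard algorithm.
FOLLOW(S) starts with {$}.
FIRST(A) = {x, y}
FIRST(B) = {x, y}
FIRST(S) = {x, y, ε}
FOLLOW(A) = {$, x, y}
FOLLOW(B) = {$, x, y}
FOLLOW(S) = {$, x, y}
Therefore, FOLLOW(B) = {$, x, y}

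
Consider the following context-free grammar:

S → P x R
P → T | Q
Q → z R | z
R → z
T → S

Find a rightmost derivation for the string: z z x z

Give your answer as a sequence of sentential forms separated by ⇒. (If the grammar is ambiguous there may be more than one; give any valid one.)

S ⇒ P x R ⇒ P x z ⇒ Q x z ⇒ z R x z ⇒ z z x z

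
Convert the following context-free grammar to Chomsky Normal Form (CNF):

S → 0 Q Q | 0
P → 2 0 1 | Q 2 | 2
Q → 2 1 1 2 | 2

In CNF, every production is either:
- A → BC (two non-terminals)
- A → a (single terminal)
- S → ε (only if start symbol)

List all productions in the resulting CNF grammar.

T0 → 0; S → 0; T2 → 2; T1 → 1; P → 2; Q → 2; S → T0 X0; X0 → Q Q; P → T2 X1; X1 → T0 T1; P → Q T2; Q → T2 X2; X2 → T1 X3; X3 → T1 T2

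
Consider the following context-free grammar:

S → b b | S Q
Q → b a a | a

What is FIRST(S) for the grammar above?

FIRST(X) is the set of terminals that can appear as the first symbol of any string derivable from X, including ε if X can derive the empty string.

We compute FIRST(S) using the standard algorithm.
FIRST(Q) = {a, b}
FIRST(S) = {b}
Therefore, FIRST(S) = {b}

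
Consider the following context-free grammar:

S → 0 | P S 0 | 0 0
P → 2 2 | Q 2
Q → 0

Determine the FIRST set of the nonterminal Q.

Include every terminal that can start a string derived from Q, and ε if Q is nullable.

We compute FIRST(Q) using the standard algorithm.
FIRST(P) = {0, 2}
FIRST(Q) = {0}
FIRST(S) = {0, 2}
Therefore, FIRST(Q) = {0}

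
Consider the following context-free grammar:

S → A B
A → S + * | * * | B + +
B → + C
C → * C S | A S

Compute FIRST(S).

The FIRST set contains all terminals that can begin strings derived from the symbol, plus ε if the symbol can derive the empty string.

We compute FIRST(S) using the standard algorithm.
FIRST(A) = {*, +}
FIRST(B) = {+}
FIRST(C) = {*, +}
FIRST(S) = {*, +}
Therefore, FIRST(S) = {*, +}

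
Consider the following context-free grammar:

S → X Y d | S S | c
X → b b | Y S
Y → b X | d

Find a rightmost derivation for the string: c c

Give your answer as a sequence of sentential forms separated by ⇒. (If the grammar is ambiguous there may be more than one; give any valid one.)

S ⇒ S S ⇒ S c ⇒ c c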